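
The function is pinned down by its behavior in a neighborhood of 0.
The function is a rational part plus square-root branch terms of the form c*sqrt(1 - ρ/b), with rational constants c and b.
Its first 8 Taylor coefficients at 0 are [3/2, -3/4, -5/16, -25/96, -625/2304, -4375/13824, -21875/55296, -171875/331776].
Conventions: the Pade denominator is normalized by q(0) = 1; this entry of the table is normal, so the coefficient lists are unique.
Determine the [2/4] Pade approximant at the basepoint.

Taylor coefficients needed (read off): a_0 = 3/2, a_1 = -3/4, a_2 = -5/16, a_3 = -25/96, a_4 = -625/2304, a_5 = -4375/13824, a_6 = -21875/55296.
Write the denominator as Q(ρ) = 1 + q1*ρ + q2*ρ^2 + q3*ρ^3 + q4*ρ^4. Requiring Q*f - P = O(ρ^7) with deg P <= 2 kills the coefficients of ρ^3..ρ^6 in Q*f:
  ρ^3: a_3 + q1*a_2 + q2*a_1 + q3*a_0 = 0, i.e. -25/96 + (-5/16)*q1 + (-3/4)*q2 + (3/2)*q3 = 0.
  ρ^4: a_4 + q1*a_3 + q2*a_2 + q3*a_1 + q4*a_0 = 0, i.e. -625/2304 + (-25/96)*q1 + (-5/16)*q2 + (-3/4)*q3 + (3/2)*q4 = 0.
  ρ^5: a_5 + q1*a_4 + q2*a_3 + q3*a_2 + q4*a_1 = 0, i.e. -4375/13824 + (-625/2304)*q1 + (-25/96)*q2 + (-5/16)*q3 + (-3/4)*q4 = 0.
  ρ^6: a_6 + q1*a_5 + q2*a_4 + q3*a_3 + q4*a_2 = 0, i.e. -21875/55296 + (-4375/13824)*q1 + (-625/2304)*q2 + (-25/96)*q3 + (-5/16)*q4 = 0.
Solving this linear system: q1 = -446/261, q2 = 370/783, q3 = 25/464, q4 = 2875/300672.
The numerator is Q*f truncated at degree 2: P0 = a_0 = 3/2; P1 = a_1 + q1*a_0 = -1153/348; P2 = a_2 + q1*a_1 + q2*a_0 = 7007/4176.

The Pade approximant has numerator coefficients [3/2, -1153/348, 7007/4176]; denominator coefficients [1, -446/261, 370/783, 25/464, 2875/300672].


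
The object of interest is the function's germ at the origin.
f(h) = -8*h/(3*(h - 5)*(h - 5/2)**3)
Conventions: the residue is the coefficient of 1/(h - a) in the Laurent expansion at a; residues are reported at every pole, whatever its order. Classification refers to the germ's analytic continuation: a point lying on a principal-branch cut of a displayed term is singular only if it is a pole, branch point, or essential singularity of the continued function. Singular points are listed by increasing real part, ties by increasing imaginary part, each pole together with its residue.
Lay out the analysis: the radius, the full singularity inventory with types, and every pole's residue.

Radius of convergence at 0: 5/2.
At 5/2: a pole of order 3; residue 64/75.
At 5: a pole of order 1; residue -64/75.

Denominator factor (h - 5): pole of order 1 at 5, modulus 5.
Denominator factor (h - 5/2)^3: pole of order 3 at 5/2, modulus 5/2.
The radius of convergence is the smallest modulus among the singular points: 5/2.
At the order-3 pole 5/2 set g(h) = (h - (5/2))^3*f(h) = -8*h/(3*(h - 5)).
Order-3 pole: residue = g''(a)/2; g''(5/2) = 128/75, so the residue is 64/75.
At the order-1 pole 5 set g(h) = (h - (5))*f(h) = -8*h/(3*(h - 5/2)**3).
Simple pole: residue = g(a) at a = 5, which is -64/75.
List the singular points by increasing real part (a conjugate pair: the negative imaginary part first).


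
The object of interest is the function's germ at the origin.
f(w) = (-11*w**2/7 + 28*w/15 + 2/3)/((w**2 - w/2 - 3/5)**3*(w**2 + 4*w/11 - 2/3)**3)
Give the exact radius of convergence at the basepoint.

The radius of convergence is -1/4 + (1/20)*sqrt(265).

Denominator factor (w**2 + 4*w/11 - 2/3)^3: discriminant 1016/363, real irrational roots -2/11 + (1/33)*sqrt(762) and -2/11 - (1/33)*sqrt(762); poles of order 3, moduli -2/11 + (1/33)*sqrt(762) and 2/11 + (1/33)*sqrt(762).
Denominator factor (w**2 - w/2 - 3/5)^3: discriminant 53/20, real irrational roots 1/4 + (1/20)*sqrt(265) and 1/4 - (1/20)*sqrt(265); poles of order 3, moduli 1/4 + (1/20)*sqrt(265) and -1/4 + (1/20)*sqrt(265).
The radius of convergence is the smallest modulus among the singular points: -1/4 + (1/20)*sqrt(265).


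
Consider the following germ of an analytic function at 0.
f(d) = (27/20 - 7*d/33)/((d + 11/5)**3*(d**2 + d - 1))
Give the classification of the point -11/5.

The point is a pole of order 3.

The denominator factor d + 11/5 vanishes at -11/5 and appears to the power 3; the numerator there equals 109/60, nonzero, and no other factor vanishes.
Hence a pole whose order is the multiplicity, 3.


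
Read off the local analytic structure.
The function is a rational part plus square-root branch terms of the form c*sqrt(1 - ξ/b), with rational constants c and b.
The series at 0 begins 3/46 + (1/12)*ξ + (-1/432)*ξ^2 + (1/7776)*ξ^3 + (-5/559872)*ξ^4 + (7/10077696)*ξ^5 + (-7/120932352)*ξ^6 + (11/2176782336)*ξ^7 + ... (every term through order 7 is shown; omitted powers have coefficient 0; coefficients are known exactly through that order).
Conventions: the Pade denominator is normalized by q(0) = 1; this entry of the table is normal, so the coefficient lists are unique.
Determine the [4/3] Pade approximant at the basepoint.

Taylor coefficients needed (read off): a_0 = 3/46, a_1 = 1/12, a_2 = -1/432, a_3 = 1/7776, a_4 = -5/559872, a_5 = 7/10077696, a_6 = -7/120932352, a_7 = 11/2176782336.
Write the denominator as Q(ξ) = 1 + q1*ξ + q2*ξ^2 + q3*ξ^3. Requiring Q*f - P = O(ξ^8) with deg P <= 4 kills the coefficients of ξ^5..ξ^7 in Q*f:
  ξ^5: a_5 + q1*a_4 + q2*a_3 + q3*a_2 = 0, i.e. 7/10077696 + (-5/559872)*q1 + (1/7776)*q2 + (-1/432)*q3 = 0.
  ξ^6: a_6 + q1*a_5 + q2*a_4 + q3*a_3 = 0, i.e. -7/120932352 + (7/10077696)*q1 + (-5/559872)*q2 + (1/7776)*q3 = 0.
  ξ^7: a_7 + q1*a_6 + q2*a_5 + q3*a_4 = 0, i.e. 11/2176782336 + (-7/120932352)*q1 + (7/10077696)*q2 + (-5/559872)*q3 = 0.
Solving this linear system: q1 = 1/6, q2 = 5/648, q3 = 1/11664.
The numerator is Q*f truncated at degree 4: P0 = a_0 = 3/46; P1 = a_1 + q1*a_0 = 13/138; P2 = a_2 + q1*a_1 + q2*a_0 = 5/414; P3 = a_3 + q1*a_2 + q2*a_1 + q3*a_0 = 35/89424; P4 = a_4 + q1*a_3 + q2*a_2 + q3*a_1 = 1/559872.

The Pade approximant has numerator coefficients [3/46, 13/138, 5/414, 35/89424, 1/559872]; denominator coefficients [1, 1/6, 5/648, 1/11664].


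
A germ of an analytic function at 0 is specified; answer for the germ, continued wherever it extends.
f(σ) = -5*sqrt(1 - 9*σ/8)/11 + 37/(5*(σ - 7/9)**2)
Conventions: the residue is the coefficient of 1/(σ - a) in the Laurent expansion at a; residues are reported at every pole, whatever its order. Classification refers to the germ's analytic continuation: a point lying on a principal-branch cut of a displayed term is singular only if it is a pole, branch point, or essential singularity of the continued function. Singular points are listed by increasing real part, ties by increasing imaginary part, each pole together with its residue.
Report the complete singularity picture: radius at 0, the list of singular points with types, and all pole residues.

Denominator factor (σ - 7/9)^2: pole of order 2 at 7/9, modulus 7/9.
Branch term (-5/11)*sqrt(1 - σ/(8/9)): its argument vanishes at σ = 8/9, a square-root branch point, modulus 8/9.
The radius of convergence is the smallest modulus among the singular points: 7/9.
The branch term is analytic at 7/9 and contributes nothing to the residue; only the rational part matters.
At the order-2 pole 7/9 set g(σ) = (σ - (7/9))^2*(rational part) = 37/5.
Order-2 pole: residue = g'(a); g'(7/9) = 0, so the residue is 0.
List the singular points by increasing real part (a conjugate pair: the negative imaginary part first).

Radius of convergence at 0: 7/9.
At 7/9: a pole of order 2; residue 0.
At 8/9: an algebraic (square-root) branch point.


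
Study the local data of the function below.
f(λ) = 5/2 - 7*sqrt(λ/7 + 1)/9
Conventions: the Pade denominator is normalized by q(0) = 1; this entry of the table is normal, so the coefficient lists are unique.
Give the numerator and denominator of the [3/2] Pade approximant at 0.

Taylor coefficients needed (expand at 0): a_0 = 31/18, a_1 = -1/18, a_2 = 1/504, a_3 = -1/7056, a_4 = 5/395136, a_5 = -1/790272.
Write the denominator as Q(λ) = 1 + q1*λ + q2*λ^2. Requiring Q*f - P = O(λ^6) with deg P <= 3 kills the coefficients of λ^4..λ^5 in Q*f:
  λ^4: a_4 + q1*a_3 + q2*a_2 = 0, i.e. 5/395136 + (-1/7056)*q1 + (1/504)*q2 = 0.
  λ^5: a_5 + q1*a_4 + q2*a_3 = 0, i.e. -1/790272 + (5/395136)*q1 + (-1/7056)*q2 = 0.
Solving this linear system: q1 = 1/7, q2 = 3/784.
The numerator is Q*f truncated at degree 3: P0 = a_0 = 31/18; P1 = a_1 + q1*a_0 = 4/21; P2 = a_2 + q1*a_1 + q2*a_0 = 1/1568; P3 = a_3 + q1*a_2 + q2*a_1 = -1/14112.

The Pade approximant has numerator coefficients [31/18, 4/21, 1/1568, -1/14112]; denominator coefficients [1, 1/7, 3/784].


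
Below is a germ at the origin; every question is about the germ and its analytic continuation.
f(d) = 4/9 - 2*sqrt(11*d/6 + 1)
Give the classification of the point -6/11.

The term (-2)*sqrt(1 - d/(-6/11)) has argument 1 - -6/11/(-6/11) = 0 at -6/11: a square-root (algebraic, two-sheeted) branch point; the remaining terms are analytic or single-valued there.

The point is an algebraic (square-root) branch point.


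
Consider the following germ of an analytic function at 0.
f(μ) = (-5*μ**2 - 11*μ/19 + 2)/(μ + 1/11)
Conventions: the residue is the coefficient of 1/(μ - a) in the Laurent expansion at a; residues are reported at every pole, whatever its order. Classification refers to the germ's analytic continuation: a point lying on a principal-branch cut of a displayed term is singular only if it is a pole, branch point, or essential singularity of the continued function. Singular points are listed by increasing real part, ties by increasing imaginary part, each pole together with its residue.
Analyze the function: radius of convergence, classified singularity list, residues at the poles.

Denominator factor (μ + 1/11): pole of order 1 at -1/11, modulus 1/11.
The radius of convergence is the smallest modulus among the singular points: 1/11.
At the order-1 pole -1/11 set g(μ) = (μ - (-1/11))*f(μ) = -5*μ**2 - 11*μ/19 + 2.
Simple pole: residue = g(a) at a = -1/11, which is 4624/2299.

Radius of convergence at 0: 1/11.
At -1/11: a pole of order 1; residue 4624/2299.


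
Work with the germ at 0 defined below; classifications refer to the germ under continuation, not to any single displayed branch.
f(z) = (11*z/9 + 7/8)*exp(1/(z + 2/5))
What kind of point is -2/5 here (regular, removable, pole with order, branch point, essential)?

The exponent 1/(z - (-2/5)) has a pole at -2/5, so exp(1/(z - (-2/5))) takes every nonzero value near it: an essential singularity (not a pole of any order).

The point is an essential singularity.


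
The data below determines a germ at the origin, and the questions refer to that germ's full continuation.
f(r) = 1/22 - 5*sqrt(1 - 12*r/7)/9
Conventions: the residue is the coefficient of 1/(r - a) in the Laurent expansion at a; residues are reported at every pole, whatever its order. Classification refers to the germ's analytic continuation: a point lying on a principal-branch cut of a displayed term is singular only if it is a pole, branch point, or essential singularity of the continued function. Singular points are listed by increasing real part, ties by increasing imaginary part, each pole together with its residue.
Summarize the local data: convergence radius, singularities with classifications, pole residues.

Branch term (-5/9)*sqrt(1 - r/(7/12)): its argument vanishes at r = 7/12, a square-root branch point, modulus 7/12.
The radius of convergence is the smallest modulus among the singular points: 7/12.

Radius of convergence at 0: 7/12.
At 7/12: an algebraic (square-root) branch point.


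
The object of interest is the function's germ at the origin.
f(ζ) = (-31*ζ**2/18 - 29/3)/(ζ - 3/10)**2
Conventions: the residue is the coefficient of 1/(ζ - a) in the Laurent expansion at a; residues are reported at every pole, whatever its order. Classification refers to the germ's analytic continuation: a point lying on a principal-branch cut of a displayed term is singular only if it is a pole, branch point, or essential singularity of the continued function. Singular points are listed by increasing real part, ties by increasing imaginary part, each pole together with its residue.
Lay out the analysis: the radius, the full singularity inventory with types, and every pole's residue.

Denominator factor (ζ - 3/10)^2: pole of order 2 at 3/10, modulus 3/10.
The radius of convergence is the smallest modulus among the singular points: 3/10.
At the order-2 pole 3/10 set g(ζ) = (ζ - (3/10))^2*f(ζ) = -31*ζ**2/18 - 29/3.
Order-2 pole: residue = g'(a); g'(3/10) = -31/30, so the residue is -31/30.

Radius of convergence at 0: 3/10.
At 3/10: a pole of order 2; residue -31/30.


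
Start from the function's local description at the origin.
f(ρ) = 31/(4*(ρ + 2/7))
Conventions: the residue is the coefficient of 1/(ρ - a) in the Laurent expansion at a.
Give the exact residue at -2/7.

The residue is 31/4.

At the order-1 pole -2/7 set g(ρ) = (ρ - (-2/7))*f(ρ) = 31/4.
Simple pole: residue = g(a) at a = -2/7, which is 31/4.


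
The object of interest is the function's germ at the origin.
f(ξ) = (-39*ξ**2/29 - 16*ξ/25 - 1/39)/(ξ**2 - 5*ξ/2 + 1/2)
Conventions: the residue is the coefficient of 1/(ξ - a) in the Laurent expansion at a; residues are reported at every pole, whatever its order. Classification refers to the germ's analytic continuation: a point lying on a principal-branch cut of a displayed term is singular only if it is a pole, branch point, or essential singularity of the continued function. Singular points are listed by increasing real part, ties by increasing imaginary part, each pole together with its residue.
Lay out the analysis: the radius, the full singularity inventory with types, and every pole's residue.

Denominator factor (ξ**2 - 5*ξ/2 + 1/2): discriminant 17/4, real irrational roots 5/4 + (1/4)*sqrt(17) and 5/4 - (1/4)*sqrt(17); poles of order 1, moduli 5/4 + (1/4)*sqrt(17) and 5/4 - (1/4)*sqrt(17).
The radius of convergence is the smallest modulus among the singular points: 5/4 - (1/4)*sqrt(17).
The factor ξ**2 - 5*ξ/2 + 1/2 splits as (ξ - a)(ξ - a') with a = 5/4 - (1/4)*sqrt(17), a' = 5/4 + (1/4)*sqrt(17). At the order-1 pole a set g(ξ) = (ξ - a)*f(ξ) = [-39*ξ**2/29 - 16*ξ/25 - 1/39] / (ξ - a').
Simple pole: residue = g(a) at a = 5/4 - (1/4)*sqrt(17), which is -5803/2900 + (197057/384540)*sqrt(17).
The factor ξ**2 - 5*ξ/2 + 1/2 splits as (ξ - a)(ξ - a') with a = 5/4 + (1/4)*sqrt(17), a' = 5/4 - (1/4)*sqrt(17). At the order-1 pole a set g(ξ) = (ξ - a)*f(ξ) = [-39*ξ**2/29 - 16*ξ/25 - 1/39] / (ξ - a').
Simple pole: residue = g(a) at a = 5/4 + (1/4)*sqrt(17), which is -5803/2900 - (197057/384540)*sqrt(17).
List the singular points by increasing real part (a conjugate pair: the negative imaginary part first).

Radius of convergence at 0: 5/4 - (1/4)*sqrt(17).
At 5/4 - (1/4)*sqrt(17): a pole of order 1; residue -5803/2900 + (197057/384540)*sqrt(17).
At 5/4 + (1/4)*sqrt(17): a pole of order 1; residue -5803/2900 - (197057/384540)*sqrt(17).


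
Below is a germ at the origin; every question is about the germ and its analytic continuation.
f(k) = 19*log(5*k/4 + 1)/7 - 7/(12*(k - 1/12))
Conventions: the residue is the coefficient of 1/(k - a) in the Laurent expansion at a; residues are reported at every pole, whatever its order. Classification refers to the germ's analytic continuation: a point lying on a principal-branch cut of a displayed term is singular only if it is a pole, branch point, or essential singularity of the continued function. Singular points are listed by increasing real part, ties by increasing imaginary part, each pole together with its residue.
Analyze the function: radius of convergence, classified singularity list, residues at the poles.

Denominator factor (k - 1/12): pole of order 1 at 1/12, modulus 1/12.
Branch term (19/7)*log(1 - k/(-4/5)): its argument vanishes at k = -4/5, a logarithmic branch point, modulus 4/5.
The radius of convergence is the smallest modulus among the singular points: 1/12.
The branch term is analytic at 1/12 and contributes nothing to the residue; only the rational part matters.
At the order-1 pole 1/12 set g(k) = (k - (1/12))*(rational part) = -7/12.
Simple pole: residue = g(a) at a = 1/12, which is -7/12.
List the singular points by increasing real part (a conjugate pair: the negative imaginary part first).

Radius of convergence at 0: 1/12.
At -4/5: a logarithmic branch point.
At 1/12: a pole of order 1; residue -7/12.


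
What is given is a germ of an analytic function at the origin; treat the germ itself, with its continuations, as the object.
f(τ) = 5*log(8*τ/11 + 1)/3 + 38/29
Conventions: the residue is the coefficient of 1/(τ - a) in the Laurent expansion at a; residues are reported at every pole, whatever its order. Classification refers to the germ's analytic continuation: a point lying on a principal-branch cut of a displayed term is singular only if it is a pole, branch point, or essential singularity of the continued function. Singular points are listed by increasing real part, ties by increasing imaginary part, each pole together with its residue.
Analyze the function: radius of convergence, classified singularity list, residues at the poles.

Branch term (5/3)*log(1 - τ/(-11/8)): its argument vanishes at τ = -11/8, a logarithmic branch point, modulus 11/8.
The radius of convergence is the smallest modulus among the singular points: 11/8.

Radius of convergence at 0: 11/8.
At -11/8: a logarithmic branch point.


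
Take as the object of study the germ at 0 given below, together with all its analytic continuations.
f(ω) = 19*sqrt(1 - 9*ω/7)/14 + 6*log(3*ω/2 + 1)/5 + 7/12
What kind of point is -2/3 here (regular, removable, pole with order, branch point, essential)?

The point is a logarithmic branch point.

The term (6/5)*log(1 - ω/(-2/3)) has argument 1 - -2/3/(-2/3) = 0 at -2/3: a logarithmic (infinitely-sheeted) branch point; the remaining terms are analytic or single-valued there.


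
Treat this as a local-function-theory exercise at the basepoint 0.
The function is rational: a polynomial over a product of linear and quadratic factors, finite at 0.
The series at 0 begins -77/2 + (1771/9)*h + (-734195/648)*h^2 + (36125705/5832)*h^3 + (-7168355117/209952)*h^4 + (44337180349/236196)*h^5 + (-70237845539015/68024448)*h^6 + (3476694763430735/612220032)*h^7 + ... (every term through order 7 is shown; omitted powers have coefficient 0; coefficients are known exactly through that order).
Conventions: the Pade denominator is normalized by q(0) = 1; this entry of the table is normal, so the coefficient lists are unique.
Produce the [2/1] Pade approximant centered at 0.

The Pade approximant has numerator coefficients [-77/2, -52283/3814, -872641/15256]; denominator coefficients [1, 93833/17163].

Taylor coefficients needed (read off): a_0 = -77/2, a_1 = 1771/9, a_2 = -734195/648, a_3 = 36125705/5832.
Write the denominator as Q(h) = 1 + q1*h. Requiring Q*f - P = O(h^4) with deg P <= 2 kills the coefficients of h^3..h^3 in Q*f:
  h^3: a_3 + q1*a_2 = 0, i.e. 36125705/5832 + (-734195/648)*q1 = 0.
Solving this linear system: q1 = 93833/17163.
The numerator is Q*f truncated at degree 2: P0 = a_0 = -77/2; P1 = a_1 + q1*a_0 = -52283/3814; P2 = a_2 + q1*a_1 = -872641/15256.


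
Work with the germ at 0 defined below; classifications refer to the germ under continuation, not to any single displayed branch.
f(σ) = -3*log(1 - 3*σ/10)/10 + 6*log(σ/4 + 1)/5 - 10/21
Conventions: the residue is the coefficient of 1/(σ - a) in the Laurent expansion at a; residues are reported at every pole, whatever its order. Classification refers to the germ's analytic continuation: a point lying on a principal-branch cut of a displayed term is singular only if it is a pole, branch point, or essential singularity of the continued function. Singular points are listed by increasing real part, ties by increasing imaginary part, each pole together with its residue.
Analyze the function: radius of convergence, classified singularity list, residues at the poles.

Radius of convergence at 0: 10/3.
At -4: a logarithmic branch point.
At 10/3: a logarithmic branch point.

Branch term (6/5)*log(1 - σ/(-4)): its argument vanishes at σ = -4, a logarithmic branch point, modulus 4.
Branch term (-3/10)*log(1 - σ/(10/3)): its argument vanishes at σ = 10/3, a logarithmic branch point, modulus 10/3.
The radius of convergence is the smallest modulus among the singular points: 10/3.
List the singular points by increasing real part (a conjugate pair: the negative imaginary part first).


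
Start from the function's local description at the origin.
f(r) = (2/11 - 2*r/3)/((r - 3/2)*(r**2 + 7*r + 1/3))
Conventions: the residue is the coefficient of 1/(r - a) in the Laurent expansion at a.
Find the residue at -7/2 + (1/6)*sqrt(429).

The residue is 54/1727 - (1834/740883)*sqrt(429).

The factor r**2 + 7*r + 1/3 splits as (r - a)(r - a') with a = -7/2 + (1/6)*sqrt(429), a' = -7/2 - (1/6)*sqrt(429). At the order-1 pole a set g(r) = (r - a)*f(r) = [(2/11 - 2*r/3)/(r - 3/2)] / (r - a').
Simple pole: residue = g(a) at a = -7/2 + (1/6)*sqrt(429), which is 54/1727 - (1834/740883)*sqrt(429).


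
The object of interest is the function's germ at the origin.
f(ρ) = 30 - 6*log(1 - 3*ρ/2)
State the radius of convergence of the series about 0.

The radius of convergence is 2/3.

Branch term (-6)*log(1 - ρ/(2/3)): its argument vanishes at ρ = 2/3, a logarithmic branch point, modulus 2/3.
The radius of convergence is the smallest modulus among the singular points: 2/3.


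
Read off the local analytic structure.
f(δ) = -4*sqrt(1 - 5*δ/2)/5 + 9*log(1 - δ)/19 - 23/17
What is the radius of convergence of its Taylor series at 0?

The radius of convergence is 2/5.

Branch term (-4/5)*sqrt(1 - δ/(2/5)): its argument vanishes at δ = 2/5, a square-root branch point, modulus 2/5.
Branch term (9/19)*log(1 - δ/(1)): its argument vanishes at δ = 1, a logarithmic branch point, modulus 1.
The radius of convergence is the smallest modulus among the singular points: 2/5.


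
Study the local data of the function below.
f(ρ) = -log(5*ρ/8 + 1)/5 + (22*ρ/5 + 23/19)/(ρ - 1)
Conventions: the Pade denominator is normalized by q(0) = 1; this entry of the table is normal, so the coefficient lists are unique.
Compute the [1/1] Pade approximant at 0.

The Pade approximant has numerator coefficients [-23/19, -530011/116240]; denominator coefficients [1, -22583/23248].

Taylor coefficients needed (expand at 0): a_0 = -23/19, a_1 = -4359/760, a_2 = -67749/12160.
Write the denominator as Q(ρ) = 1 + q1*ρ. Requiring Q*f - P = O(ρ^3) with deg P <= 1 kills the coefficients of ρ^2..ρ^2 in Q*f:
  ρ^2: a_2 + q1*a_1 = 0, i.e. -67749/12160 + (-4359/760)*q1 = 0.
Solving this linear system: q1 = -22583/23248.
The numerator is Q*f truncated at degree 1: P0 = a_0 = -23/19; P1 = a_1 + q1*a_0 = -530011/116240.


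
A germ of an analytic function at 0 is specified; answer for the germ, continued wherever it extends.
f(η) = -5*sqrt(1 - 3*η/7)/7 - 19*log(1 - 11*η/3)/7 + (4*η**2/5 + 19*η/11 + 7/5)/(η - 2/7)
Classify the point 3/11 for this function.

The term (-19/7)*log(1 - η/(3/11)) has argument 1 - 3/11/(3/11) = 0 at 3/11: a logarithmic (infinitely-sheeted) branch point; the remaining terms are analytic or single-valued there.

The point is a logarithmic branch point.


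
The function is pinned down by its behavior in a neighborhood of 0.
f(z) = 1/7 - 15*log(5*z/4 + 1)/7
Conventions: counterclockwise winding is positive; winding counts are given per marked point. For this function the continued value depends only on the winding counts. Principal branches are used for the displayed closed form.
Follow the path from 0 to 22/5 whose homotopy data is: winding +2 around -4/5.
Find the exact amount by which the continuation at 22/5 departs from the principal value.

The rational part is single-valued and drops out of the difference; each branch term changes only by its own monodromy.
(-15/7)*log(1 - z/(-4/5)): each positive loop around -4/5 adds 2*pi*i to the log, so winding +2 contributes (-15/7)*(2)*2*pi*i = -(60/7)*pi*i.
Summing the contributions at z = 22/5 gives -(60/7)*pi*i.

Continued minus principal equals -(60/7)*pi*i.


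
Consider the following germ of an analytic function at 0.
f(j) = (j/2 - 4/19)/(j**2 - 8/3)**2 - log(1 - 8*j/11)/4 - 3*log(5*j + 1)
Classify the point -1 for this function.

The point is a regular point.

Denominator factors: j**2 - 8/3 = -5/3 at j = -1 — none vanishes.
Branch term log(1 - j/(11/8)): argument at -1 is 19/11, nonzero, so -1 is not its branch point (a point on a principal cut is still regular for the continued germ).
Branch term log(1 - j/(-1/5)): argument at -1 is -4, nonzero, so -1 is not its branch point (a point on a principal cut is still regular for the continued germ).
So the germ continues analytically to -1.


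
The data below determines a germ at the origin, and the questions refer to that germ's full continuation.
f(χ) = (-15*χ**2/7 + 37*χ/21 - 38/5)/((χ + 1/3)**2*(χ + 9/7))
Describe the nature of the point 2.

Denominator factors: χ + 9/7 = 23/7 at χ = 2; χ + 1/3 = 7/3 at χ = 2 — none vanishes.
So the germ continues analytically to 2.

The point is a regular point.


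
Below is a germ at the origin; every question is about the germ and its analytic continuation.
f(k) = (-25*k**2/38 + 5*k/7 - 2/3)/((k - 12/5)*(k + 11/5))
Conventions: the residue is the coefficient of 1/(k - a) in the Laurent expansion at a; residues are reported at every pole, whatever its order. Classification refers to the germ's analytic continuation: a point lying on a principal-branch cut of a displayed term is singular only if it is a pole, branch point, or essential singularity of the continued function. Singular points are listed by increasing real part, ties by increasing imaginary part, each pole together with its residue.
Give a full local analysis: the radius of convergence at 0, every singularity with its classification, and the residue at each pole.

Denominator factor (k - 12/5): pole of order 1 at 12/5, modulus 12/5.
Denominator factor (k + 11/5): pole of order 1 at -11/5, modulus 11/5.
The radius of convergence is the smallest modulus among the singular points: 11/5.
At the order-1 pole -11/5 set g(k) = (k - (-11/5))*f(k) = (-25*k**2/38 + 5*k/7 - 2/3)/(k - 12/5).
Simple pole: residue = g(a) at a = -11/5, which is 21635/18354.
At the order-1 pole 12/5 set g(k) = (k - (12/5))*f(k) = (-25*k**2/38 + 5*k/7 - 2/3)/(k + 11/5).
Simple pole: residue = g(a) at a = 12/5, which is -5470/9177.
List the singular points by increasing real part (a conjugate pair: the negative imaginary part first).

Radius of convergence at 0: 11/5.
At -11/5: a pole of order 1; residue 21635/18354.
At 12/5: a pole of order 1; residue -5470/9177.


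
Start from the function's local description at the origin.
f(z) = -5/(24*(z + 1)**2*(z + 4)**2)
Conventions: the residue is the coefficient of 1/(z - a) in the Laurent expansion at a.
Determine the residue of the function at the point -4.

The residue is -5/324.

At the order-2 pole -4 set g(z) = (z - (-4))^2*f(z) = -5/(24*(z + 1)**2).
Order-2 pole: residue = g'(a); g'(-4) = -5/324, so the residue is -5/324.


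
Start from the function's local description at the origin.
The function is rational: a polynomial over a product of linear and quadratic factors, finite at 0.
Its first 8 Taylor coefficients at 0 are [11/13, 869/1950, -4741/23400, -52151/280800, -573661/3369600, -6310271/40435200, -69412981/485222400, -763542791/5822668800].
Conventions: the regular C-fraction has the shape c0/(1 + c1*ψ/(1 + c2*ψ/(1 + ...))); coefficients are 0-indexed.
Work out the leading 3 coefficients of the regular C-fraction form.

The regular C-fraction coefficients are [11/13, -79/150, 23257/23700].

Taylor coefficients (read off): a_0 = 11/13, a_1 = 869/1950, a_2 = -4741/23400.
c0 = a_0 = 11/13. Peel one level at a time: if S = 1 + c*ψ/S' with S'(0) = 1, then c is the ψ-coefficient of S and S' = c*ψ/(S - 1).
S_1 = c0/f = 1 + (-79/150)*ψ + (23257/45000)*ψ^2 + ...; c1 = -79/150.
S_2 = c1*ψ/(S_1 - 1) = 1 + (23257/23700)*ψ + ...; c2 = 23257/23700.


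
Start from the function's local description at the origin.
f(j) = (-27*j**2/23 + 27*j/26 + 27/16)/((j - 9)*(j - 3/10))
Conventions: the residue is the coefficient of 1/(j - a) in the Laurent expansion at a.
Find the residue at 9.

The residue is -670185/69368.

At the order-1 pole 9 set g(j) = (j - (9))*f(j) = (-27*j**2/23 + 27*j/26 + 27/16)/(j - 3/10).
Simple pole: residue = g(a) at a = 9, which is -670185/69368.


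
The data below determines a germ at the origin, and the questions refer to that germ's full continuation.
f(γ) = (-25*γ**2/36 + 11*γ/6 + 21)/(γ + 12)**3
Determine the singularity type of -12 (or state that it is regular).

The point is a pole of order 3.

The denominator factor γ + 12 vanishes at -12 and appears to the power 3; the numerator there equals -101, nonzero, and no other factor vanishes.
Hence a pole whose order is the multiplicity, 3.


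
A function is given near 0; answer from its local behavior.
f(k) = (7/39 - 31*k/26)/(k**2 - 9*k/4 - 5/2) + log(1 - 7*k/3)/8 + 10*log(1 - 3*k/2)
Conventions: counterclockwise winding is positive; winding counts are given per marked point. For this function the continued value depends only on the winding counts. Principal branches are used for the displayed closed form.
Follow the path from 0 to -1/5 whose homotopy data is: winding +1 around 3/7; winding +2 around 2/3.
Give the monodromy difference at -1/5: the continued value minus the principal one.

The rational part is single-valued and drops out of the difference; each branch term changes only by its own monodromy.
(1/8)*log(1 - k/(3/7)): each positive loop around 3/7 adds 2*pi*i to the log, so winding +1 contributes (1/8)*(1)*2*pi*i = (1/4)*pi*i.
(10)*log(1 - k/(2/3)): each positive loop around 2/3 adds 2*pi*i to the log, so winding +2 contributes (10)*(2)*2*pi*i = (40)*pi*i.
Summing the contributions at k = -1/5 gives (161/4)*pi*i.

Continued minus principal equals (161/4)*pi*i.


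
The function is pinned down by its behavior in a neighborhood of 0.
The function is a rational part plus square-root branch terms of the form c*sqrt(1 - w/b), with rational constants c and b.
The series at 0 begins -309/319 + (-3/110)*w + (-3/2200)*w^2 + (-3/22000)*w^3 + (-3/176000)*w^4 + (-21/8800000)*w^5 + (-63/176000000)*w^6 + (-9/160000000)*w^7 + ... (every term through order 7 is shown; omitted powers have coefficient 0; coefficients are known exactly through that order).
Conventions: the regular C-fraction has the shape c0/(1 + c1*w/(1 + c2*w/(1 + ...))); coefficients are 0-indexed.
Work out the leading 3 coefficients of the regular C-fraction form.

The regular C-fraction coefficients are [-309/319, -29/1030, -9/412].

Taylor coefficients (read off): a_0 = -309/319, a_1 = -3/110, a_2 = -3/2200.
c0 = a_0 = -309/319. Peel one level at a time: if S = 1 + c*w/S' with S'(0) = 1, then c is the w-coefficient of S and S' = c*w/(S - 1).
S_1 = c0/f = 1 + (-29/1030)*w + (-261/424360)*w^2 + ...; c1 = -29/1030.
S_2 = c1*w/(S_1 - 1) = 1 + (-9/412)*w + ...; c2 = -9/412.


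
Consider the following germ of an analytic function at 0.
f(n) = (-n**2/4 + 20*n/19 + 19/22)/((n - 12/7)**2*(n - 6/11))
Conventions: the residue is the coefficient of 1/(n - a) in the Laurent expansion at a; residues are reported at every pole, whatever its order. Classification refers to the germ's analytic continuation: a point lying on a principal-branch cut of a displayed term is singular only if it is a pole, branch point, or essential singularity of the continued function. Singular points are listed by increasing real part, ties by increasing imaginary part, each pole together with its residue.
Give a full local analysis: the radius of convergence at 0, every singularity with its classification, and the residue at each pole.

Radius of convergence at 0: 6/11.
At 6/11: a pole of order 1; residue 307181/307800.
At 12/7: a pole of order 2; residue -384131/307800.

Denominator factor (n - 6/11): pole of order 1 at 6/11, modulus 6/11.
Denominator factor (n - 12/7)^2: pole of order 2 at 12/7, modulus 12/7.
The radius of convergence is the smallest modulus among the singular points: 6/11.
At the order-1 pole 6/11 set g(n) = (n - (6/11))*f(n) = (-n**2/4 + 20*n/19 + 19/22)/(n - 12/7)**2.
Simple pole: residue = g(a) at a = 6/11, which is 307181/307800.
At the order-2 pole 12/7 set g(n) = (n - (12/7))^2*f(n) = (-n**2/4 + 20*n/19 + 19/22)/(n - 6/11).
Order-2 pole: residue = g'(a); g'(12/7) = -384131/307800, so the residue is -384131/307800.
List the singular points by increasing real part (a conjugate pair: the negative imaginary part first).


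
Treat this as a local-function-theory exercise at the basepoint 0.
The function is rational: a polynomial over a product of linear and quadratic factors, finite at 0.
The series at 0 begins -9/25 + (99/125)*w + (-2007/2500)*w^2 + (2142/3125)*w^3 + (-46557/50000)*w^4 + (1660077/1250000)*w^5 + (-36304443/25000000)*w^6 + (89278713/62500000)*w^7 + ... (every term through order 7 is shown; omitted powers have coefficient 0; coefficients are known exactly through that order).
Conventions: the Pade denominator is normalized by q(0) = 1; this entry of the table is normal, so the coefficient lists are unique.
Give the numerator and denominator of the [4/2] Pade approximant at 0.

Taylor coefficients needed (read off): a_0 = -9/25, a_1 = 99/125, a_2 = -2007/2500, a_3 = 2142/3125, a_4 = -46557/50000, a_5 = 1660077/1250000, a_6 = -36304443/25000000.
Write the denominator as Q(w) = 1 + q1*w + q2*w^2. Requiring Q*f - P = O(w^7) with deg P <= 4 kills the coefficients of w^5..w^6 in Q*f:
  w^5: a_5 + q1*a_4 + q2*a_3 = 0, i.e. 1660077/1250000 + (-46557/50000)*q1 + (2142/3125)*q2 = 0.
  w^6: a_6 + q1*a_5 + q2*a_4 = 0, i.e. -36304443/25000000 + (1660077/1250000)*q1 + (-46557/50000)*q2 = 0.
Solving this linear system: q1 = -132953363/23856285, q2 = -31756701481/3339879900.
The numerator is Q*f truncated at degree 4: P0 = a_0 = -9/25; P1 = a_1 + q1*a_0 = 111262314/39760475; P2 = a_2 + q1*a_1 + q2*a_0 = -916011/510685; P3 = a_3 + q1*a_2 + q2*a_1 = -131985432/55664665; P4 = a_4 + q1*a_3 + q2*a_2 = 160432779/55664665.

The Pade approximant has numerator coefficients [-9/25, 111262314/39760475, -916011/510685, -131985432/55664665, 160432779/55664665]; denominator coefficients [1, -132953363/23856285, -31756701481/3339879900].


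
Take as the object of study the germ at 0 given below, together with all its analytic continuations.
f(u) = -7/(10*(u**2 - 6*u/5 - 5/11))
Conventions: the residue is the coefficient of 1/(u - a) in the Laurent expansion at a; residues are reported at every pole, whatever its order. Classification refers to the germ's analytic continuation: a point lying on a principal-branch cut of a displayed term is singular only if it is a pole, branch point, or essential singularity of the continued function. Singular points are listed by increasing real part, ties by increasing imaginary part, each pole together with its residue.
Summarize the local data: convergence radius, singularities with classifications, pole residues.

Radius of convergence at 0: -3/5 + (4/55)*sqrt(154).
At 3/5 - (4/55)*sqrt(154): a pole of order 1; residue (1/32)*sqrt(154).
At 3/5 + (4/55)*sqrt(154): a pole of order 1; residue -(1/32)*sqrt(154).

Denominator factor (u**2 - 6*u/5 - 5/11): discriminant 896/275, real irrational roots 3/5 + (4/55)*sqrt(154) and 3/5 - (4/55)*sqrt(154); poles of order 1, moduli 3/5 + (4/55)*sqrt(154) and -3/5 + (4/55)*sqrt(154).
The radius of convergence is the smallest modulus among the singular points: -3/5 + (4/55)*sqrt(154).
The factor u**2 - 6*u/5 - 5/11 splits as (u - a)(u - a') with a = 3/5 - (4/55)*sqrt(154), a' = 3/5 + (4/55)*sqrt(154). At the order-1 pole a set g(u) = (u - a)*f(u) = [-7/10] / (u - a').
Simple pole: residue = g(a) at a = 3/5 - (4/55)*sqrt(154), which is (1/32)*sqrt(154).
The factor u**2 - 6*u/5 - 5/11 splits as (u - a)(u - a') with a = 3/5 + (4/55)*sqrt(154), a' = 3/5 - (4/55)*sqrt(154). At the order-1 pole a set g(u) = (u - a)*f(u) = [-7/10] / (u - a').
Simple pole: residue = g(a) at a = 3/5 + (4/55)*sqrt(154), which is -(1/32)*sqrt(154).
List the singular points by increasing real part (a conjugate pair: the negative imaginary part first).


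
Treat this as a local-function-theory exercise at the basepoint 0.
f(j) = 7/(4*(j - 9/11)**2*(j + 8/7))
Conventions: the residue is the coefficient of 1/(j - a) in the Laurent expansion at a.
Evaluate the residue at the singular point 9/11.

The residue is -41503/91204.

At the order-2 pole 9/11 set g(j) = (j - (9/11))^2*f(j) = 7/(4*(j + 8/7)).
Order-2 pole: residue = g'(a); g'(9/11) = -41503/91204, so the residue is -41503/91204.


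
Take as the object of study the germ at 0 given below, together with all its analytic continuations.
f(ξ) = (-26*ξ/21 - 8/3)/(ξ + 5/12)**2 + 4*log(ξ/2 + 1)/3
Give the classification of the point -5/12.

The denominator factor ξ + 5/12 vanishes at -5/12 and appears to the power 2; the numerator there equals -271/126, nonzero, and no other factor vanishes.
The branch terms are analytic at this point.
Hence a pole whose order is the multiplicity, 2.

The point is a pole of order 2.


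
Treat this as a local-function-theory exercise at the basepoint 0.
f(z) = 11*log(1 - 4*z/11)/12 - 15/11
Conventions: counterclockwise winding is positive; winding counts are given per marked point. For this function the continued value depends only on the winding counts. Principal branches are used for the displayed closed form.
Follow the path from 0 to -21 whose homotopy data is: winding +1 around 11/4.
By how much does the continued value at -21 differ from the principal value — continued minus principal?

The rational part is single-valued and drops out of the difference; each branch term changes only by its own monodromy.
(11/12)*log(1 - z/(11/4)): each positive loop around 11/4 adds 2*pi*i to the log, so winding +1 contributes (11/12)*(1)*2*pi*i = (11/6)*pi*i.
Summing the contributions at z = -21 gives (11/6)*pi*i.

Continued minus principal equals (11/6)*pi*i.


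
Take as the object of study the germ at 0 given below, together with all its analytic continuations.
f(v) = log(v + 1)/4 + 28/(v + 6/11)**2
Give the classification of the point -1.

The point is a logarithmic branch point.

The term (1/4)*log(1 - v/(-1)) has argument 1 - -1/(-1) = 0 at -1: a logarithmic (infinitely-sheeted) branch point; the remaining terms are analytic or single-valued there.


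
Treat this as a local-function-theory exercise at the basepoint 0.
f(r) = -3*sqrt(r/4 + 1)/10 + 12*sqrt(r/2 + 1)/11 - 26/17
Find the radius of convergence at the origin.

The radius of convergence is 2.

Branch term (12/11)*sqrt(1 - r/(-2)): its argument vanishes at r = -2, a square-root branch point, modulus 2.
Branch term (-3/10)*sqrt(1 - r/(-4)): its argument vanishes at r = -4, a square-root branch point, modulus 4.
The radius of convergence is the smallest modulus among the singular points: 2.


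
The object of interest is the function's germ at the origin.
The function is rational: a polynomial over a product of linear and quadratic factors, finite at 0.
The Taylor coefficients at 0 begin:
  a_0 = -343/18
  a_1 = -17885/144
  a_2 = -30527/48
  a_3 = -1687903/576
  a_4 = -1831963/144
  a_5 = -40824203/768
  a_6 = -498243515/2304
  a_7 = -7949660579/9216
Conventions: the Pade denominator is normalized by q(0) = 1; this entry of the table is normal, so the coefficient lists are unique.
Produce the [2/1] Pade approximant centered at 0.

The Pade approximant has numerator coefficients [-343/18, -1399489/38448, -9796423/153792]; denominator coefficients [1, -4921/1068].

Taylor coefficients needed (read off): a_0 = -343/18, a_1 = -17885/144, a_2 = -30527/48, a_3 = -1687903/576.
Write the denominator as Q(d) = 1 + q1*d. Requiring Q*f - P = O(d^4) with deg P <= 2 kills the coefficients of d^3..d^3 in Q*f:
  d^3: a_3 + q1*a_2 = 0, i.e. -1687903/576 + (-30527/48)*q1 = 0.
Solving this linear system: q1 = -4921/1068.
The numerator is Q*f truncated at degree 2: P0 = a_0 = -343/18; P1 = a_1 + q1*a_0 = -1399489/38448; P2 = a_2 + q1*a_1 = -9796423/153792.


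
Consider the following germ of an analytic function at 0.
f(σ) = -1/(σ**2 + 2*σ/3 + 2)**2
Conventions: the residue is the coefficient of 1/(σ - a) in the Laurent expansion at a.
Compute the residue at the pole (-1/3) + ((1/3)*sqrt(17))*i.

The residue is ((27/1156)*sqrt(17))*i.

The factor σ**2 + 2*σ/3 + 2 splits as (σ - a)(σ - a') with a = (-1/3) + ((1/3)*sqrt(17))*i, a' = (-1/3) - ((1/3)*sqrt(17))*i. At the order-2 pole a set g(σ) = (σ - a)^2*f(σ) = [-1] / (σ - a')^2.
Order-2 pole: residue = g'(a); g'((-1/3) + ((1/3)*sqrt(17))*i) = ((27/1156)*sqrt(17))*i, so the residue is ((27/1156)*sqrt(17))*i.
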